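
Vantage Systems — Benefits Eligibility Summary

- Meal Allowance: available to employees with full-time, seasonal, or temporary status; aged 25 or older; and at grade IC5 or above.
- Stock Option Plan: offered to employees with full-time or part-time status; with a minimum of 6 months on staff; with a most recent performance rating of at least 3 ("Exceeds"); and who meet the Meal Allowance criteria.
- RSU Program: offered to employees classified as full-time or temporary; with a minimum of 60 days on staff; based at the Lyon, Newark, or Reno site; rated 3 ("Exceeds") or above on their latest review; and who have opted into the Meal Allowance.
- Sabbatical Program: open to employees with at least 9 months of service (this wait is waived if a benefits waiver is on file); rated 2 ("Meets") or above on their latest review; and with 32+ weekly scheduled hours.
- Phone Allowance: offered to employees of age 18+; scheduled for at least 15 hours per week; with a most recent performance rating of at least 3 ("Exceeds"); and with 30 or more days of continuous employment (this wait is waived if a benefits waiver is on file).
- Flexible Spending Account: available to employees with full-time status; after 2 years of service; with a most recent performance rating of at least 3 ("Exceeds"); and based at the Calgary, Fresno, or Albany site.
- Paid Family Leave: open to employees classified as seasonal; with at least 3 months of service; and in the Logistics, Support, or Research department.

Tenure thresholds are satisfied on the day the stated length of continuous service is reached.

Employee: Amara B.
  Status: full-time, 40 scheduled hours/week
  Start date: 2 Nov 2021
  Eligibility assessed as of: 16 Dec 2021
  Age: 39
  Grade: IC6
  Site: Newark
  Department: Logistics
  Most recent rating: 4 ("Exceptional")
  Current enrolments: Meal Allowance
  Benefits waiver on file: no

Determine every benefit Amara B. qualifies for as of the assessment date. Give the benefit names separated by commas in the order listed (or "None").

Service from 2 Nov 2021 to 16 Dec 2021: 44 days.
Meal Allowance — status full-time ✓; age 39 ≥ 25 ✓; grade IC6 ≥ IC5 ✓ → eligible.
Stock Option Plan — status full-time ✓; service 44 days < 6 months (≈180 days) ✗ → not eligible.
RSU Program — status full-time ✓; service 44 days < 60 days ✗ → not eligible.
Sabbatical Program — no waiver, service 44 days < 9 months (≈270 days) ✗ → not eligible.
Phone Allowance — age 39 ≥ 18 ✓; 40 hrs/wk ≥ 15 ✓; rating 4 ≥ 3 ✓; no waiver, service 44 days ≥ 30 days ✓ → eligible.
Flexible Spending Account — status full-time ✓; service 44 days < 2 years (≈730 days) ✗ → not eligible.
Paid Family Leave — status full-time ✗ (requires seasonal) → not eligible.

Meal Allowance, Phone Allowance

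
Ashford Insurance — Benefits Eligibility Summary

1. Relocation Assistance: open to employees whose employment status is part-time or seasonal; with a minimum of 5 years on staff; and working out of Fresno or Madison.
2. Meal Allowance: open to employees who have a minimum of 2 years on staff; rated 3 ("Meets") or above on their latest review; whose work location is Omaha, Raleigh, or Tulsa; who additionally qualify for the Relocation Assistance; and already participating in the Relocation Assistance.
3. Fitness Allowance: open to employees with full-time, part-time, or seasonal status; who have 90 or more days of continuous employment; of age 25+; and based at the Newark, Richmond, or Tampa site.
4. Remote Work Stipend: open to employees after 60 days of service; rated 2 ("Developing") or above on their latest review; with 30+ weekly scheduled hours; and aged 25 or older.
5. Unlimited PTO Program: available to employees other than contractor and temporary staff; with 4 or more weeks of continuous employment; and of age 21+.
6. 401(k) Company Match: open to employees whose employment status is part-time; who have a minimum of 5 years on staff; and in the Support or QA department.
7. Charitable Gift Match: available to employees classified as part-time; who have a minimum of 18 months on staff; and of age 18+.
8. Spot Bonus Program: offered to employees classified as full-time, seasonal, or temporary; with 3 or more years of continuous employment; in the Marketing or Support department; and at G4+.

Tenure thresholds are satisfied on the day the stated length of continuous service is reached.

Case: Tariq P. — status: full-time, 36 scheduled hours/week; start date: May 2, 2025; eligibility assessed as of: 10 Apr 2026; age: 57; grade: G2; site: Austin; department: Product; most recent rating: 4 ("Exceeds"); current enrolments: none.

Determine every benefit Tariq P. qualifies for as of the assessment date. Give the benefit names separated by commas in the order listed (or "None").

Service from May 2, 2025 to 10 Apr 2026: 343 days.
Relocation Assistance — status full-time ✗ (requires part-time or seasonal) → not eligible.
Meal Allowance — service 343 days < 2 years (≈730 days) ✗ → not eligible.
Fitness Allowance — status full-time ✓; service 343 days ≥ 90 days ✓; age 57 ≥ 25 ✓; site Austin ✗ (not Newark, Richmond, or Tampa) → not eligible.
Remote Work Stipend — service 343 days ≥ 60 days ✓; rating 4 ≥ 2 ✓; 36 hrs/wk ≥ 30 ✓; age 57 ≥ 25 ✓ → eligible.
Unlimited PTO Program — status full-time ✓ (not excluded); service 343 days ≥ 4 weeks (≈28 days) ✓; age 57 ≥ 21 ✓ → eligible.
401(k) Company Match — status full-time ✗ (requires part-time) → not eligible.
Charitable Gift Match — status full-time ✗ (requires part-time) → not eligible.
Spot Bonus Program — status full-time ✓; service 343 days < 3 years (≈1095 days) ✗ → not eligible.

Remote Work Stipend, Unlimited PTO Program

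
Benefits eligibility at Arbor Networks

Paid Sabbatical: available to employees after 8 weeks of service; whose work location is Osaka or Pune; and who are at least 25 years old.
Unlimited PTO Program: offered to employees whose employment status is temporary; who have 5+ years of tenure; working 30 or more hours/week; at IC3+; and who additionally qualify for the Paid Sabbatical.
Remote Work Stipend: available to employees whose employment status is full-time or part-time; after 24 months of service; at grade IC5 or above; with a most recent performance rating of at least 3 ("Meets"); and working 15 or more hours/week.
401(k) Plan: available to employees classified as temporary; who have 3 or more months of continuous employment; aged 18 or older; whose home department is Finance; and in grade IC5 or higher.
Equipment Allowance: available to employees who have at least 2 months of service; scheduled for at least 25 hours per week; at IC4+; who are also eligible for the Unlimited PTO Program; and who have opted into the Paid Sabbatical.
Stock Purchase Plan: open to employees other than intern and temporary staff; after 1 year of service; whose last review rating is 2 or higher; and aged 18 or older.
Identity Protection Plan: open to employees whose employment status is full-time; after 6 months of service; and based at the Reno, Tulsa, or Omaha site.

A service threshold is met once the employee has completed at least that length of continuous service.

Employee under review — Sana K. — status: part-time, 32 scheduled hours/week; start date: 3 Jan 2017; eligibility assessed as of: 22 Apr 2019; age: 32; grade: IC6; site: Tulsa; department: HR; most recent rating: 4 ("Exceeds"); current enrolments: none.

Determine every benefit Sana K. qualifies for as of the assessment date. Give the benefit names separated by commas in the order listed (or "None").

Service from 3 Jan 2017 to 22 Apr 2019: 839 days.
Paid Sabbatical — service 839 days ≥ 8 weeks (≈56 days) ✓; site Tulsa ✗ (not Osaka or Pune) → not eligible.
Unlimited PTO Program — status part-time ✗ (requires temporary) → not eligible.
Remote Work Stipend — status part-time ✓; service 839 days ≥ 24 months (≈720 days) ✓; grade IC6 ≥ IC5 ✓; rating 4 ≥ 3 ✓; 32 hrs/wk ≥ 15 ✓ → eligible.
401(k) Plan — status part-time ✗ (requires temporary) → not eligible.
Equipment Allowance — service 839 days ≥ 2 months (≈60 days) ✓; 32 hrs/wk ≥ 25 ✓; grade IC6 ≥ IC4 ✓; not eligible for Unlimited PTO Program ✗ → not eligible.
Stock Purchase Plan — status part-time ✓ (not excluded); service 839 days ≥ 1 year (≈365 days) ✓; rating 4 ≥ 2 ✓; age 32 ≥ 18 ✓ → eligible.
Identity Protection Plan — status part-time ✗ (requires full-time) → not eligible.

Remote Work Stipend, Stock Purchase Plan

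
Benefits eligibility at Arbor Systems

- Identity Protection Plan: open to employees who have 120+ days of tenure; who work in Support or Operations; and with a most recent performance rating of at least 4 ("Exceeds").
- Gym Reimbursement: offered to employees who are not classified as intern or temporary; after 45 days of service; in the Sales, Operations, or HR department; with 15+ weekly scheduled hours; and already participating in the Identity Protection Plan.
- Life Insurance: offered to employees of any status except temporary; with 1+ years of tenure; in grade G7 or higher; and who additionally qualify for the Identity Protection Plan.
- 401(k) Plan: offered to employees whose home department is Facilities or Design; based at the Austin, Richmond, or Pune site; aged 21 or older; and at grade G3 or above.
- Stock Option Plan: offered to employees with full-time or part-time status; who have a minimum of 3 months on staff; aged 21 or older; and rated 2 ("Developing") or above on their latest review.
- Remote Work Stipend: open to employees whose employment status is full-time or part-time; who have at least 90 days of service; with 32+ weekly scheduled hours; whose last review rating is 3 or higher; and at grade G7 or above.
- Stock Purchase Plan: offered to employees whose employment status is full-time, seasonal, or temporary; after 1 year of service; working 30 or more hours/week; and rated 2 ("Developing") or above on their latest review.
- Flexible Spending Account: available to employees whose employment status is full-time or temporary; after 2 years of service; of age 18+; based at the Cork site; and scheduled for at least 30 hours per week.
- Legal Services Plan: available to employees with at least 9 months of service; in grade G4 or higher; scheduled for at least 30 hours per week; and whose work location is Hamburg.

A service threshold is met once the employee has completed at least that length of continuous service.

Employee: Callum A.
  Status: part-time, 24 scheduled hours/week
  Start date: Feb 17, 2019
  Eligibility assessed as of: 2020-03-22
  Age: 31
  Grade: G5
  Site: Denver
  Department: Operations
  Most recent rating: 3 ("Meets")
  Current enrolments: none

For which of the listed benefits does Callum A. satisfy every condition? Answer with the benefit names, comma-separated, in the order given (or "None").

Stock Option Plan

Service from Feb 17, 2019 to 2020-03-22: 399 days.
Identity Protection Plan — service 399 days ≥ 120 days ✓; dept Operations ✓; rating 3 < 4 ✗ → not eligible.
Gym Reimbursement — status part-time ✓ (not excluded); service 399 days ≥ 45 days ✓; dept Operations ✓; 24 hrs/wk ≥ 15 ✓; not enrolled in Identity Protection Plan ✗ → not eligible.
Life Insurance — status part-time ✓ (not excluded); service 399 days ≥ 1 year (≈365 days) ✓; grade G5 < G7 ✗ → not eligible.
401(k) Plan — dept Operations ✗ → not eligible.
Stock Option Plan — status part-time ✓; service 399 days ≥ 3 months (≈90 days) ✓; age 31 ≥ 21 ✓; rating 3 ≥ 2 ✓ → eligible.
Remote Work Stipend — status part-time ✓; service 399 days ≥ 90 days ✓; 24 hrs/wk < 32 ✗ → not eligible.
Stock Purchase Plan — status part-time ✗ (requires full-time, seasonal, or temporary) → not eligible.
Flexible Spending Account — status part-time ✗ (requires full-time or temporary) → not eligible.
Legal Services Plan — service 399 days ≥ 9 months (≈270 days) ✓; grade G5 ≥ G4 ✓; 24 hrs/wk < 30 ✗ → not eligible.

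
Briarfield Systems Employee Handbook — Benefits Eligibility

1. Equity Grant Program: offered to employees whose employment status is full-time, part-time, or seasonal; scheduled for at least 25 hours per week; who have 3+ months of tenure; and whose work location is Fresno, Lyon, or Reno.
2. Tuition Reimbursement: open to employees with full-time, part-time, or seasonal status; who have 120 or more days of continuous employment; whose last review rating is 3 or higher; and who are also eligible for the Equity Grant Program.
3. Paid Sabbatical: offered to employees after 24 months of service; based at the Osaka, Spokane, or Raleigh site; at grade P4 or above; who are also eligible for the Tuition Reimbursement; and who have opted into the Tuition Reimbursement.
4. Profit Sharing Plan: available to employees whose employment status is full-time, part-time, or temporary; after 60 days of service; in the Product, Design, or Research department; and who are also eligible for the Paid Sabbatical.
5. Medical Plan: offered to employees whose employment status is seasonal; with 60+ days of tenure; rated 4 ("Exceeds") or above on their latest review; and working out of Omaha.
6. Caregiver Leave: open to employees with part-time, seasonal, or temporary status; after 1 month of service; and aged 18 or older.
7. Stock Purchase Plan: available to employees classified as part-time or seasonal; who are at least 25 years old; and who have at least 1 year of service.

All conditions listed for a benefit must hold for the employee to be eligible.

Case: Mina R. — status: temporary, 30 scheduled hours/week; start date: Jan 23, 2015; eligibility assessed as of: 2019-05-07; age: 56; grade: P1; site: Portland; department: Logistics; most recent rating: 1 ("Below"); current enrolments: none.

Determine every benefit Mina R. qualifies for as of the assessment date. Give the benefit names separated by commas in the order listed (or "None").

Caregiver Leave

Service from Jan 23, 2015 to 2019-05-07: 1565 days.
Equity Grant Program — status temporary ✗ (requires full-time, part-time, or seasonal) → not eligible.
Tuition Reimbursement — status temporary ✗ (requires full-time, part-time, or seasonal) → not eligible.
Paid Sabbatical — service 1565 days ≥ 24 months (≈720 days) ✓; site Portland ✗ (not Osaka, Spokane, or Raleigh) → not eligible.
Profit Sharing Plan — status temporary ✓; service 1565 days ≥ 60 days ✓; dept Logistics ✗ → not eligible.
Medical Plan — status temporary ✗ (requires seasonal) → not eligible.
Caregiver Leave — status temporary ✓; service 1565 days ≥ 1 month (≈30 days) ✓; age 56 ≥ 18 ✓ → eligible.
Stock Purchase Plan — status temporary ✗ (requires part-time or seasonal) → not eligible.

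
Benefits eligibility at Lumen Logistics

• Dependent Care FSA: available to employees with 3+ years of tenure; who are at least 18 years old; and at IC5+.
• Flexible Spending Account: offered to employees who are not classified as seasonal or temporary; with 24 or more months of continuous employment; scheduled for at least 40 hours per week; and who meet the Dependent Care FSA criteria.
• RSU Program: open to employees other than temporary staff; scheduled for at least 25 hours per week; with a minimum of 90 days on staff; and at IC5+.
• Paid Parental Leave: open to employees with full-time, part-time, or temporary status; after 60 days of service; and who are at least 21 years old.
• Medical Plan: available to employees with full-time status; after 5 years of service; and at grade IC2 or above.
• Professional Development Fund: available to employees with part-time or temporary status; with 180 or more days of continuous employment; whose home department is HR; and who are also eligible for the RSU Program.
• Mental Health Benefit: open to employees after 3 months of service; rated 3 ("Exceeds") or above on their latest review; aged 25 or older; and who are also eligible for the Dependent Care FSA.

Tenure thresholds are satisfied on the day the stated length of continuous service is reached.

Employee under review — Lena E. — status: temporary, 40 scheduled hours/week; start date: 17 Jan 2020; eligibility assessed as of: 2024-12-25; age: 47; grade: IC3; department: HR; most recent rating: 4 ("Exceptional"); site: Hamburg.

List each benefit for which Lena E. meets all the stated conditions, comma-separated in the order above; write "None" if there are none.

Paid Parental Leave

Service from 17 Jan 2020 to 2024-12-25: 1804 days.
Dependent Care FSA — service 1804 days ≥ 3 years (≈1095 days) ✓; age 47 ≥ 18 ✓; grade IC3 < IC5 ✗ → not eligible.
Flexible Spending Account — status temporary ✗ (excluded) → not eligible.
RSU Program — status temporary ✗ (excluded) → not eligible.
Paid Parental Leave — status temporary ✓; service 1804 days ≥ 60 days ✓; age 47 ≥ 21 ✓ → eligible.
Medical Plan — status temporary ✗ (requires full-time) → not eligible.
Professional Development Fund — status temporary ✓; service 1804 days ≥ 180 days ✓; dept HR ✓; not eligible for RSU Program ✗ → not eligible.
Mental Health Benefit — service 1804 days ≥ 3 months (≈90 days) ✓; rating 4 ≥ 3 ✓; age 47 ≥ 25 ✓; not eligible for Dependent Care FSA ✗ → not eligible.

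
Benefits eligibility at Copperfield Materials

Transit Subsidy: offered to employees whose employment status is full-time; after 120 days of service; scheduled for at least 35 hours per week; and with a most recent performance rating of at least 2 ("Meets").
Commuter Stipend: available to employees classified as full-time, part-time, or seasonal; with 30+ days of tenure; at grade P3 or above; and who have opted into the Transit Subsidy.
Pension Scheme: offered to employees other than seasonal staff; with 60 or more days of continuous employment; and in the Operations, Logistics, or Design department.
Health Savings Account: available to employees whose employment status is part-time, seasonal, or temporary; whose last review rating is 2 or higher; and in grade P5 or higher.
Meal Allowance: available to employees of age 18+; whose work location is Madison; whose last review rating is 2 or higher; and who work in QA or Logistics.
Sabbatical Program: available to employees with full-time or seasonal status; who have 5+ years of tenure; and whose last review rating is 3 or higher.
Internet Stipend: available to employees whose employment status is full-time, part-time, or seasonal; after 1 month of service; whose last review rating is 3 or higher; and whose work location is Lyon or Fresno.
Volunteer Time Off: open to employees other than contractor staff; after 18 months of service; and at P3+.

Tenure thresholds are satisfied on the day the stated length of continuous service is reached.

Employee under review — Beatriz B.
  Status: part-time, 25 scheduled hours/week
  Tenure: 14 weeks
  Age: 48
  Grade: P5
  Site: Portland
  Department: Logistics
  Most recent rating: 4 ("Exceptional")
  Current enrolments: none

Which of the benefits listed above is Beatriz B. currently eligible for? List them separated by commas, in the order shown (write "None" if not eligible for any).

Pension Scheme, Health Savings Account

Transit Subsidy — status part-time ✗ (requires full-time) → not eligible.
Commuter Stipend — status part-time ✓; service 14 weeks ≥ 30 days ✓; grade P5 ≥ P3 ✓; not enrolled in Transit Subsidy ✗ → not eligible.
Pension Scheme — status part-time ✓ (not excluded); service 14 weeks ≥ 60 days ✓; dept Logistics ✓ → eligible.
Health Savings Account — status part-time ✓; rating 4 ≥ 2 ✓; grade P5 ≥ P5 ✓ → eligible.
Meal Allowance — age 48 ≥ 18 ✓; site Portland ✗ (not Madison) → not eligible.
Sabbatical Program — status part-time ✗ (requires full-time or seasonal) → not eligible.
Internet Stipend — status part-time ✓; service 14 weeks ≥ 1 month (≈30 days) ✓; rating 4 ≥ 3 ✓; site Portland ✗ (not Lyon or Fresno) → not eligible.
Volunteer Time Off — status part-time ✓ (not excluded); service 14 weeks < 18 months (≈540 days) ✗ → not eligible.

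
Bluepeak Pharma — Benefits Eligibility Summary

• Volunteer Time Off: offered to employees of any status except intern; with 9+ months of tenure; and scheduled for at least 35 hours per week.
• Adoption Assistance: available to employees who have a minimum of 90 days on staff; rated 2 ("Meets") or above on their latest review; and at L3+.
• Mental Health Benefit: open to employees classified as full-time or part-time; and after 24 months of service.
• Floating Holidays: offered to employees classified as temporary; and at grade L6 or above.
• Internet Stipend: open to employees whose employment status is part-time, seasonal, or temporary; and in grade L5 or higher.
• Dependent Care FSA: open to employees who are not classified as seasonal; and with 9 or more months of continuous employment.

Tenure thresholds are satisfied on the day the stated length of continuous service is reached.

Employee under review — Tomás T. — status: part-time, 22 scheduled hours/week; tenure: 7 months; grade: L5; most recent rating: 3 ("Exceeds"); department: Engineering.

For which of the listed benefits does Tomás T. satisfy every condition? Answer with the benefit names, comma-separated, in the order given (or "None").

Adoption Assistance, Internet Stipend

Volunteer Time Off — status part-time ✓ (not excluded); service 7 months < 9 months ✗ → not eligible.
Adoption Assistance — service 7 months ≥ 90 days ✓; rating 3 ≥ 2 ✓; grade L5 ≥ L3 ✓ → eligible.
Mental Health Benefit — status part-time ✓; service 7 months < 24 months ✗ → not eligible.
Floating Holidays — status part-time ✗ (requires temporary) → not eligible.
Internet Stipend — status part-time ✓; grade L5 ≥ L5 ✓ → eligible.
Dependent Care FSA — status part-time ✓ (not excluded); service 7 months < 9 months ✗ → not eligible.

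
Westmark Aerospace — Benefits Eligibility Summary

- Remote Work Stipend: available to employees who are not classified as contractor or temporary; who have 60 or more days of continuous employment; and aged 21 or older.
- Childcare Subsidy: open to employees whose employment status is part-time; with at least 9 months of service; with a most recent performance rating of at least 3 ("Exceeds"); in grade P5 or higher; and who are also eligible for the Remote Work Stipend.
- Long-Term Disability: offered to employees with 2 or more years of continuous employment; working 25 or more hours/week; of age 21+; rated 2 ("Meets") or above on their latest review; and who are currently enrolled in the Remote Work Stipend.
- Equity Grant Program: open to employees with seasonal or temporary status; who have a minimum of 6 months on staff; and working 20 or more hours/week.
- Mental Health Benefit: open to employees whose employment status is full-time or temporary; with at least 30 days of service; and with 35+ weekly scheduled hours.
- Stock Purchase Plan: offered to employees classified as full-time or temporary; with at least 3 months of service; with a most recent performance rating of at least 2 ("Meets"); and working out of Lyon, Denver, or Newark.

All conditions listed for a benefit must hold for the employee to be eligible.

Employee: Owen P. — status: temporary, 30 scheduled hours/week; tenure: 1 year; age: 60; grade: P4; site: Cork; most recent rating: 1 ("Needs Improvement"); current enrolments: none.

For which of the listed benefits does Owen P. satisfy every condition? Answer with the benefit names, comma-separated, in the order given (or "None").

Remote Work Stipend — status temporary ✗ (excluded) → not eligible.
Childcare Subsidy — status temporary ✗ (requires part-time) → not eligible.
Long-Term Disability — service 1 year < 2 years ✗ → not eligible.
Equity Grant Program — status temporary ✓; service 1 year ≥ 6 months (≈180 days) ✓; 30 hrs/wk ≥ 20 ✓ → eligible.
Mental Health Benefit — status temporary ✓; service 1 year ≥ 30 days ✓; 30 hrs/wk < 35 ✗ → not eligible.
Stock Purchase Plan — status temporary ✓; service 1 year ≥ 3 months (≈90 days) ✓; rating 1 < 2 ✗ → not eligible.

Equity Grant Program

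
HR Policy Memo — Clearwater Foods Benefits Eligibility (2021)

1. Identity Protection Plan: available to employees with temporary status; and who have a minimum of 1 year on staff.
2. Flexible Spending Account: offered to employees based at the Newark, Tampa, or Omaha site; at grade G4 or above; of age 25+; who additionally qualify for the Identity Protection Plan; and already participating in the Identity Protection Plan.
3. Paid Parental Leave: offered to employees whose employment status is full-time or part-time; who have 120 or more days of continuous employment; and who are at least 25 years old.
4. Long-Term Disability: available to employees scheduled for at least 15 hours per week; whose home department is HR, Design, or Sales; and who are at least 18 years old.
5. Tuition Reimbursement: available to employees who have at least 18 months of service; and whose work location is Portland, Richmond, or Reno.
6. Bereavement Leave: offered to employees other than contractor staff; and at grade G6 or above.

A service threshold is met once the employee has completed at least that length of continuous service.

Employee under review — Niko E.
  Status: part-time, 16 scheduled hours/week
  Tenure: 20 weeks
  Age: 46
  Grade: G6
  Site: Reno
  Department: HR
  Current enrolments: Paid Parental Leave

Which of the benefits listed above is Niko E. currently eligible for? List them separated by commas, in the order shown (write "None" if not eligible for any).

Paid Parental Leave, Long-Term Disability, Bereavement Leave

Identity Protection Plan — status part-time ✗ (requires temporary) → not eligible.
Flexible Spending Account — site Reno ✗ (not Newark, Tampa, or Omaha) → not eligible.
Paid Parental Leave — status part-time ✓; service 20 weeks ≥ 120 days ✓; age 46 ≥ 25 ✓ → eligible.
Long-Term Disability — 16 hrs/wk ≥ 15 ✓; dept HR ✓; age 46 ≥ 18 ✓ → eligible.
Tuition Reimbursement — service 20 weeks < 18 months (≈540 days) ✗ → not eligible.
Bereavement Leave — status part-time ✓ (not excluded); grade G6 ≥ G6 ✓ → eligible.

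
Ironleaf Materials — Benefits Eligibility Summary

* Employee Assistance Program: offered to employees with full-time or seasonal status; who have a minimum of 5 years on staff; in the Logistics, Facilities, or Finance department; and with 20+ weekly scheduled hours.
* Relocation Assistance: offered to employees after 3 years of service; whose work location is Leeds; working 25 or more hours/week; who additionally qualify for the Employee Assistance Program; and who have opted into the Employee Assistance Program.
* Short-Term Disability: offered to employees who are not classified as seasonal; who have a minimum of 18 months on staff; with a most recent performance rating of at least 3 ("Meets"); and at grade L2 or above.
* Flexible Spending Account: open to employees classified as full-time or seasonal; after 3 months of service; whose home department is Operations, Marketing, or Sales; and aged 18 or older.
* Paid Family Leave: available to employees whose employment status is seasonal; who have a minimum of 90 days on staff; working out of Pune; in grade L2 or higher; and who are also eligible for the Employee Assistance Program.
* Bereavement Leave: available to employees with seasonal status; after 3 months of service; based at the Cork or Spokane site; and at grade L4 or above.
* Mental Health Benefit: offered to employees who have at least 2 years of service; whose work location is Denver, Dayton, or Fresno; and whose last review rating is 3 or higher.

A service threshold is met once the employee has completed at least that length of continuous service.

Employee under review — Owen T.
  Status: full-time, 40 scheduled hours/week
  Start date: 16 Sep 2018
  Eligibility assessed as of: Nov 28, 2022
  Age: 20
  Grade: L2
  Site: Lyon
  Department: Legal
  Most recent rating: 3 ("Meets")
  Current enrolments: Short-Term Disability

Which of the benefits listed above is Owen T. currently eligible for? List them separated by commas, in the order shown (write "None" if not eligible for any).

Short-Term Disability

Service from 16 Sep 2018 to Nov 28, 2022: 1534 days.
Employee Assistance Program — status full-time ✓; service 1534 days < 5 years (≈1825 days) ✗ → not eligible.
Relocation Assistance — service 1534 days ≥ 3 years (≈1095 days) ✓; site Lyon ✗ (not Leeds) → not eligible.
Short-Term Disability — status full-time ✓ (not excluded); service 1534 days ≥ 18 months (≈540 days) ✓; rating 3 ≥ 3 ✓; grade L2 ≥ L2 ✓ → eligible.
Flexible Spending Account — status full-time ✓; service 1534 days ≥ 3 months (≈90 days) ✓; dept Legal ✗ → not eligible.
Paid Family Leave — status full-time ✗ (requires seasonal) → not eligible.
Bereavement Leave — status full-time ✗ (requires seasonal) → not eligible.
Mental Health Benefit — service 1534 days ≥ 2 years (≈730 days) ✓; site Lyon ✗ (not Denver, Dayton, or Fresno) → not eligible.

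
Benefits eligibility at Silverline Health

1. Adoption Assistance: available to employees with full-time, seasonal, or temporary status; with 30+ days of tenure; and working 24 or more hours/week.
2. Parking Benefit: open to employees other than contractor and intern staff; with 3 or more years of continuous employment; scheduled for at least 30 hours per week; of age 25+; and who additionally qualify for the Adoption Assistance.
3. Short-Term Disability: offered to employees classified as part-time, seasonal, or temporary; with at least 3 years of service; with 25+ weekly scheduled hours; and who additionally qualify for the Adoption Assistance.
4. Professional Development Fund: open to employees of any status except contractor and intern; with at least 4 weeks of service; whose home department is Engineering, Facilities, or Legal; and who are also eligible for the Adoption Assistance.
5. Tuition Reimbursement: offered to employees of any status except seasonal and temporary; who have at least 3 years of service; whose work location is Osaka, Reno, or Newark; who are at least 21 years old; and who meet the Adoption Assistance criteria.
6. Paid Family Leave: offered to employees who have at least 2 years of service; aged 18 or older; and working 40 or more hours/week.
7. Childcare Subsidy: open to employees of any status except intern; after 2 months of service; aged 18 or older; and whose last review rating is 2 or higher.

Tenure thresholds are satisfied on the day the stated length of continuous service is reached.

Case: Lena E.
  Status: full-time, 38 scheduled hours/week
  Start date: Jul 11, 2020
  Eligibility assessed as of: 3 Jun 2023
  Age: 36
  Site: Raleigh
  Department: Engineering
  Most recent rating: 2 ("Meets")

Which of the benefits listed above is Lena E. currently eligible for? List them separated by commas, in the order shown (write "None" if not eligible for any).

Adoption Assistance, Professional Development Fund, Childcare Subsidy

Service from Jul 11, 2020 to 3 Jun 2023: 1057 days.
Adoption Assistance — status full-time ✓; service 1057 days ≥ 30 days ✓; 38 hrs/wk ≥ 24 ✓ → eligible.
Parking Benefit — status full-time ✓ (not excluded); service 1057 days < 3 years (≈1095 days) ✗ → not eligible.
Short-Term Disability — status full-time ✗ (requires part-time, seasonal, or temporary) → not eligible.
Professional Development Fund — status full-time ✓ (not excluded); service 1057 days ≥ 4 weeks (≈28 days) ✓; dept Engineering ✓; eligible for Adoption Assistance ✓ → eligible.
Tuition Reimbursement — status full-time ✓ (not excluded); service 1057 days < 3 years (≈1095 days) ✗ → not eligible.
Paid Family Leave — service 1057 days ≥ 2 years (≈730 days) ✓; age 36 ≥ 18 ✓; 38 hrs/wk < 40 ✗ → not eligible.
Childcare Subsidy — status full-time ✓ (not excluded); service 1057 days ≥ 2 months (≈60 days) ✓; age 36 ≥ 18 ✓; rating 2 ≥ 2 ✓ → eligible.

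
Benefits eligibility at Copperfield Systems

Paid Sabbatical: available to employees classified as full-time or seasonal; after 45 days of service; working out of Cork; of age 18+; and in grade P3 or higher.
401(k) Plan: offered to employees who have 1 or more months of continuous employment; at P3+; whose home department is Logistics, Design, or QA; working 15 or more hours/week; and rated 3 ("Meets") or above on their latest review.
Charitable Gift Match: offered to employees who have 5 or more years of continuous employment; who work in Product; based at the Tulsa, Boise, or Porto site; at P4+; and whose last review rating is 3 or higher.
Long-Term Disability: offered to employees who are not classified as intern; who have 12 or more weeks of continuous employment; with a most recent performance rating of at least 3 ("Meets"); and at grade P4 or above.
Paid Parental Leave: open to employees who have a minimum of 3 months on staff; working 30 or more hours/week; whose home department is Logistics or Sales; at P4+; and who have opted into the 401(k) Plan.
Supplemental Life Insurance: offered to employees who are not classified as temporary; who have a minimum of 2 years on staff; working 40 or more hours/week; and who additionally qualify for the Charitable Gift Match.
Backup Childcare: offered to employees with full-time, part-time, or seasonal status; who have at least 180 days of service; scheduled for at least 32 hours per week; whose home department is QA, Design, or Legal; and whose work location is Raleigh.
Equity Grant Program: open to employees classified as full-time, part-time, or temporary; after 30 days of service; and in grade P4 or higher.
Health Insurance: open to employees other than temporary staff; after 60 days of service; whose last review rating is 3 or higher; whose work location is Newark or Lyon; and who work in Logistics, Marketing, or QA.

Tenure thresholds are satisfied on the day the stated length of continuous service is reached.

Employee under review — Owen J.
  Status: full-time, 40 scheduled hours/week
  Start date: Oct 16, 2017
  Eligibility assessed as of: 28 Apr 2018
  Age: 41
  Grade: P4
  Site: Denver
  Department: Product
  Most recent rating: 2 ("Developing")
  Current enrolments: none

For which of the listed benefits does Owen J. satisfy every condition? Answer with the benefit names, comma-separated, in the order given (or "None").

Equity Grant Program

Service from Oct 16, 2017 to 28 Apr 2018: 194 days.
Paid Sabbatical — status full-time ✓; service 194 days ≥ 45 days ✓; site Denver ✗ (not Cork) → not eligible.
401(k) Plan — service 194 days ≥ 1 month (≈30 days) ✓; grade P4 ≥ P3 ✓; dept Product ✗ → not eligible.
Charitable Gift Match — service 194 days < 5 years (≈1825 days) ✗ → not eligible.
Long-Term Disability — status full-time ✓ (not excluded); service 194 days ≥ 12 weeks (≈84 days) ✓; rating 2 < 3 ✗ → not eligible.
Paid Parental Leave — service 194 days ≥ 3 months (≈90 days) ✓; 40 hrs/wk ≥ 30 ✓; dept Product ✗ → not eligible.
Supplemental Life Insurance — status full-time ✓ (not excluded); service 194 days < 2 years (≈730 days) ✗ → not eligible.
Backup Childcare — status full-time ✓; service 194 days ≥ 180 days ✓; 40 hrs/wk ≥ 32 ✓; dept Product ✗ → not eligible.
Equity Grant Program — status full-time ✓; service 194 days ≥ 30 days ✓; grade P4 ≥ P4 ✓ → eligible.
Health Insurance — status full-time ✓ (not excluded); service 194 days ≥ 60 days ✓; rating 2 < 3 ✗ → not eligible.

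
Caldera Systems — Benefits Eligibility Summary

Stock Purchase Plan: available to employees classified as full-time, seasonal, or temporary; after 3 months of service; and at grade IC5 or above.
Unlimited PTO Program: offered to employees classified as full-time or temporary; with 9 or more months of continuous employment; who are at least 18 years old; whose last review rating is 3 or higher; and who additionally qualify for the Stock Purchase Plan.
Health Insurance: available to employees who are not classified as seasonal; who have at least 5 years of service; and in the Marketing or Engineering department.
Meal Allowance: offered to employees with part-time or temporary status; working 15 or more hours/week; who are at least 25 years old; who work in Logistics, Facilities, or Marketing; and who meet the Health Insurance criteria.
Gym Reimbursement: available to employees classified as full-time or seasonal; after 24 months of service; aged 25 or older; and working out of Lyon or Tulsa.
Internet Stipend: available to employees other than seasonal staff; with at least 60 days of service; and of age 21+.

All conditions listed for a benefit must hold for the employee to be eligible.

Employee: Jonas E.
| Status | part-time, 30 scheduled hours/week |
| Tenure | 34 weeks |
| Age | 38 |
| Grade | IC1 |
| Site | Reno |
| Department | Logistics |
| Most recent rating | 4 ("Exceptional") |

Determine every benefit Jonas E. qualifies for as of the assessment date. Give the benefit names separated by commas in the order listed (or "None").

Internet Stipend

Stock Purchase Plan — status part-time ✗ (requires full-time, seasonal, or temporary) → not eligible.
Unlimited PTO Program — status part-time ✗ (requires full-time or temporary) → not eligible.
Health Insurance — status part-time ✓ (not excluded); service 34 weeks < 5 years (≈1825 days) ✗ → not eligible.
Meal Allowance — status part-time ✓; 30 hrs/wk ≥ 15 ✓; age 38 ≥ 25 ✓; dept Logistics ✓; not eligible for Health Insurance ✗ → not eligible.
Gym Reimbursement — status part-time ✗ (requires full-time or seasonal) → not eligible.
Internet Stipend — status part-time ✓ (not excluded); service 34 weeks ≥ 60 days ✓; age 38 ≥ 21 ✓ → eligible.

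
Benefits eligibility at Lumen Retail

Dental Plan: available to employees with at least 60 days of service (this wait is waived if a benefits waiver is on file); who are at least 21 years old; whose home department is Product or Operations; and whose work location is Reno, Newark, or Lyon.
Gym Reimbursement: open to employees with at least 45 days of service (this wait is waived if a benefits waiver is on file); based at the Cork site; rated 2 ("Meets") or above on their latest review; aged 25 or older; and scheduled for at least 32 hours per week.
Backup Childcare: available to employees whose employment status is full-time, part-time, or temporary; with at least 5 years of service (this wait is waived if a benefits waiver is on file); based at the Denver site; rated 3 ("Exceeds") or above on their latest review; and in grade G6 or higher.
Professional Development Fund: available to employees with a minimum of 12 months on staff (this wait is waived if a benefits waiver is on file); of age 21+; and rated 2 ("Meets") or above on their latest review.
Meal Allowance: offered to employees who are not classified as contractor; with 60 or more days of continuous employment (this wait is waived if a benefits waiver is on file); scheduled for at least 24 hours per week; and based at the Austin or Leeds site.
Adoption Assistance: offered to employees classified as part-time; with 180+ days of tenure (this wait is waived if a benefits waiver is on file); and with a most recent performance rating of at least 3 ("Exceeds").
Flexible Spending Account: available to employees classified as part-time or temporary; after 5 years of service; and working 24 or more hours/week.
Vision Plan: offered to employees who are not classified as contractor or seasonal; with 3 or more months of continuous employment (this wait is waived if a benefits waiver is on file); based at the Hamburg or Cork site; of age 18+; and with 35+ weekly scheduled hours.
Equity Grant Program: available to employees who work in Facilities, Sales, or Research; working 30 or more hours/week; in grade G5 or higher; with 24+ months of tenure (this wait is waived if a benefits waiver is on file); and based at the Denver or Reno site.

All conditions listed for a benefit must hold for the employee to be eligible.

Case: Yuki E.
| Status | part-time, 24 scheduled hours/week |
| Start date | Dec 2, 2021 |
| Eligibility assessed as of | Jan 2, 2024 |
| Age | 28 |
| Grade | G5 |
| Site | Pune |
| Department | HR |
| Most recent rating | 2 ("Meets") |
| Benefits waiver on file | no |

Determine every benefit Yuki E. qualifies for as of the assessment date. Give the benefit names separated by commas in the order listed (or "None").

Professional Development Fund

Service from Dec 2, 2021 to Jan 2, 2024: 761 days.
Dental Plan — no waiver, service 761 days ≥ 60 days ✓; age 28 ≥ 21 ✓; dept HR ✗ → not eligible.
Gym Reimbursement — no waiver, service 761 days ≥ 45 days ✓; site Pune ✗ (not Cork) → not eligible.
Backup Childcare — status part-time ✓; no waiver, service 761 days < 5 years (≈1825 days) ✗ → not eligible.
Professional Development Fund — no waiver, service 761 days ≥ 12 months (≈360 days) ✓; age 28 ≥ 21 ✓; rating 2 ≥ 2 ✓ → eligible.
Meal Allowance — status part-time ✓ (not excluded); no waiver, service 761 days ≥ 60 days ✓; 24 hrs/wk ≥ 24 ✓; site Pune ✗ (not Austin or Leeds) → not eligible.
Adoption Assistance — status part-time ✓; no waiver, service 761 days ≥ 180 days ✓; rating 2 < 3 ✗ → not eligible.
Flexible Spending Account — status part-time ✓; service 761 days < 5 years (≈1825 days) ✗ → not eligible.
Vision Plan — status part-time ✓ (not excluded); no waiver, service 761 days ≥ 3 months (≈90 days) ✓; site Pune ✗ (not Hamburg or Cork) → not eligible.
Equity Grant Program — dept HR ✗ → not eligible.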